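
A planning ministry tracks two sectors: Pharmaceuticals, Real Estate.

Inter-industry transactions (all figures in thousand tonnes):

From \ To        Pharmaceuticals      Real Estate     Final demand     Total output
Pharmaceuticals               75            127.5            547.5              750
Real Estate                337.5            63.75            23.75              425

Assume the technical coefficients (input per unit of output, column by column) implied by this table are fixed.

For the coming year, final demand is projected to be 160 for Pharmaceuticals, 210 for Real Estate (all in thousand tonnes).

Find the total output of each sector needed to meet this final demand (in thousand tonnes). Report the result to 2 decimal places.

Technical coefficients a_ij = z_ij / X_j:
  a_PP = 75/750 = 0.10, a_RP = 337.5/750 = 0.45
  a_PR = 127.5/425 = 0.30, a_RR = 63.75/425 = 0.15
I − A =
  [   0.90    -0.30]
  [  -0.45     0.85]
det(I−A) = (0.90)(0.85) − (-0.30)(-0.45) = 0.6300
adj(I−A) = [[0.85, 0.30], [0.45, 0.90]]
(I − A)⁻¹ = adj(I−A) / det(I−A) ≈
  [   1.3492     0.4762]
  [   0.7143     1.4286]
x = (I − A)⁻¹ d = adj(I−A)·d / det(I−A), with det(I−A) = 0.6300:
  x_P = (0.85·160 + 0.30·210) / 0.6300 = 199.00 / 0.6300 ≈ 315.87
  x_R = (0.45·160 + 0.90·210) / 0.6300 = 261.00 / 0.6300 ≈ 414.29

x_P = 315.87, x_R = 414.29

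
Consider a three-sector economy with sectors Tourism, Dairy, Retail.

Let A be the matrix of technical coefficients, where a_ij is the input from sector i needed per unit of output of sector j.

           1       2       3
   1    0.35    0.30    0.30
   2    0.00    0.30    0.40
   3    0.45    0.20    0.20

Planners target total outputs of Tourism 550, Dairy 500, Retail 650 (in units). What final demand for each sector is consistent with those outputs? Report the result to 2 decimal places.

d_1 = 12.50, d_2 = 90.00, d_3 = 172.50

I − A =
  [   0.65    -0.30    -0.30]
  [   0.00     0.70    -0.40]
  [  -0.45    -0.20     0.80]
d = (I − A) x:
  d_1 = (+0.65)·550 + (-0.30)·500 + (-0.30)·650 = 12.50
  d_2 = (+0.00)·550 + (+0.70)·500 + (-0.40)·650 = 90.00
  d_3 = (-0.45)·550 + (-0.20)·500 + (+0.80)·650 = 172.50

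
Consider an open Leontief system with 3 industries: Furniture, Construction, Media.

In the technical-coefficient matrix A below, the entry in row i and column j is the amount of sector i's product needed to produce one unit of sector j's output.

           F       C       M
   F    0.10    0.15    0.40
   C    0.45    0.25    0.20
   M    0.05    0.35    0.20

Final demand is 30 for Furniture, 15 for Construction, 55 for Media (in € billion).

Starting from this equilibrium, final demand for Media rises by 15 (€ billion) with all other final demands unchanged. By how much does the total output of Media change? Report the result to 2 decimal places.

Δx_M = 26.53

I − A =
  [   0.90    -0.15    -0.40]
  [  -0.45     0.75    -0.20]
  [  -0.05    -0.35     0.80]
Cofactors of I−A, C_ij = (−1)^(i+j)·(minor ij) (rows/columns in the sector order above):
  C_11 = (0.75)(0.80) − (-0.20)(-0.35) = 0.5300
  C_12 = −[(-0.45)(0.80) − (-0.20)(-0.05)] = 0.3700
  C_13 = (-0.45)(-0.35) − (0.75)(-0.05) = 0.1950
  C_21 = −[(-0.15)(0.80) − (-0.40)(-0.35)] = 0.2600
  C_22 = (0.90)(0.80) − (-0.40)(-0.05) = 0.7000
  C_23 = −[(0.90)(-0.35) − (-0.15)(-0.05)] = 0.3225
  C_31 = (-0.15)(-0.20) − (-0.40)(0.75) = 0.3300
  C_32 = −[(0.90)(-0.20) − (-0.40)(-0.45)] = 0.3600
  C_33 = (0.90)(0.75) − (-0.15)(-0.45) = 0.6075
det(I−A) = Σ_j (I−A)_1j·C_1j = (0.90)(0.5300) + (-0.15)(0.3700) + (-0.40)(0.1950) = 0.3435
adj(I−A) = Cᵀ =
  [ 0.5300   0.2600   0.3300]
  [ 0.3700   0.7000   0.3600]
  [ 0.1950   0.3225   0.6075]
(I − A)⁻¹ = adj(I−A) / det(I−A) ≈
  [   1.5429     0.7569     0.9607]
  [   1.0771     2.0378     1.0480]
  [   0.5677     0.9389     1.7686]
Δx = (I − A)⁻¹ Δd with Δd having +15 in the Media component and 0 elsewhere.
So Δx_M = L_MM · (+15), where L_MM = adj(I−A)_MM / det(I−A) = 0.6075 / 0.3435.
Δx_M = 0.6075 × (+15) / 0.3435 = 9.1125 / 0.3435 ≈ 26.53.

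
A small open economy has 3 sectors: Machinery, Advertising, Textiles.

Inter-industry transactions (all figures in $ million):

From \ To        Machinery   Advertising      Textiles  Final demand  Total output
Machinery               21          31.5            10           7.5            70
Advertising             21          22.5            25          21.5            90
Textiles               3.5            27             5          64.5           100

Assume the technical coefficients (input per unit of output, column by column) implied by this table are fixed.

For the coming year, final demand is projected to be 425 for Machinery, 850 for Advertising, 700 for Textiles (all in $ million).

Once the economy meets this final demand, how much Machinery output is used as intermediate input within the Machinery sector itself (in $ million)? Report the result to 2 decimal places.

z_11 = 631.02

Technical coefficients a_ij = z_ij / X_j:
  a_11 = 21/70 = 0.30, a_21 = 21/70 = 0.30, a_31 = 3.5/70 = 0.05
  a_12 = 31.5/90 = 0.35, a_22 = 22.5/90 = 0.25, a_32 = 27/90 = 0.30
  a_13 = 10/100 = 0.10, a_23 = 25/100 = 0.25, a_33 = 5/100 = 0.05
I − A =
  [   0.70    -0.35    -0.10]
  [  -0.30     0.75    -0.25]
  [  -0.05    -0.30     0.95]
Cofactors of I−A, C_ij = (−1)^(i+j)·(minor ij) (rows/columns in the sector order above):
  C_11 = (0.75)(0.95) − (-0.25)(-0.30) = 0.6375
  C_12 = −[(-0.30)(0.95) − (-0.25)(-0.05)] = 0.2975
  C_13 = (-0.30)(-0.30) − (0.75)(-0.05) = 0.1275
  C_21 = −[(-0.35)(0.95) − (-0.10)(-0.30)] = 0.3625
  C_22 = (0.70)(0.95) − (-0.10)(-0.05) = 0.6600
  C_23 = −[(0.70)(-0.30) − (-0.35)(-0.05)] = 0.2275
  C_31 = (-0.35)(-0.25) − (-0.10)(0.75) = 0.1625
  C_32 = −[(0.70)(-0.25) − (-0.10)(-0.30)] = 0.2050
  C_33 = (0.70)(0.75) − (-0.35)(-0.30) = 0.4200
det(I−A) = Σ_j (I−A)_1j·C_1j = (0.70)(0.6375) + (-0.35)(0.2975) + (-0.10)(0.1275) = 0.329375
adj(I−A) = Cᵀ =
  [ 0.6375   0.3625   0.1625]
  [ 0.2975   0.6600   0.2050]
  [ 0.1275   0.2275   0.4200]
(I − A)⁻¹ = adj(I−A) / det(I−A) ≈
  [   1.9355     1.1006     0.4934]
  [   0.9032     2.0038     0.6224]
  [   0.3871     0.6907     1.2751]
First solve x = (I − A)⁻¹ d = adj(I−A)·d / det(I−A); in particular x_1 = (0.6375·425 + 0.3625·850 + 0.1625·700) / 0.329375 = 692.8125 / 0.329375 ≈ 2103.4156.
Intermediate flow from 1 to 1: z_11 = a_11 · x_1 = 0.30 × 692.8125 / 0.329375 = 207.84375 / 0.329375 ≈ 631.02.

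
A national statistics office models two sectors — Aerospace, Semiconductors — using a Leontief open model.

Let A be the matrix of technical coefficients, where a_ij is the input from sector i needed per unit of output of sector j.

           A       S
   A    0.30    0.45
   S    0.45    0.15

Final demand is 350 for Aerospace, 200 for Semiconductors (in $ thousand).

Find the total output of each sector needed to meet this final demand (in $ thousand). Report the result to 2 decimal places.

x_A = 987.26, x_S = 757.96

I − A =
  [   0.70    -0.45]
  [  -0.45     0.85]
det(I−A) = (0.70)(0.85) − (-0.45)(-0.45) = 0.3925
adj(I−A) = [[0.85, 0.45], [0.45, 0.70]]
(I − A)⁻¹ = adj(I−A) / det(I−A) ≈
  [   2.1656     1.1465]
  [   1.1465     1.7834]
x = (I − A)⁻¹ d = adj(I−A)·d / det(I−A), with det(I−A) = 0.3925:
  x_A = (0.85·350 + 0.45·200) / 0.3925 = 387.50 / 0.3925 ≈ 987.26
  x_S = (0.45·350 + 0.70·200) / 0.3925 = 297.50 / 0.3925 ≈ 757.96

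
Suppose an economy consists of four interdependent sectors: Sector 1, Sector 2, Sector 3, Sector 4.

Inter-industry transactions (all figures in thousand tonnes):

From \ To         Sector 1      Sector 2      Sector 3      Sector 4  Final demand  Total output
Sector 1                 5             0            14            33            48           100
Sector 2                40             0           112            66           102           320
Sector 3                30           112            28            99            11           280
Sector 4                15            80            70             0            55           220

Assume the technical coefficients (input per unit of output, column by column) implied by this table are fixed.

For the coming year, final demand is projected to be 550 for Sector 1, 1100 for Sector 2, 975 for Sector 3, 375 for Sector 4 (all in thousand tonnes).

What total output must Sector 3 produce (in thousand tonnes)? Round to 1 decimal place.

x_3 = 4524.6

Technical coefficients a_ij = z_ij / X_j:
  a_11 = 5/100 = 0.05, a_21 = 40/100 = 0.40, a_31 = 30/100 = 0.30, a_41 = 15/100 = 0.15
  a_12 = 0/320 = 0.00, a_22 = 0/320 = 0.00, a_32 = 112/320 = 0.35, a_42 = 80/320 = 0.25
  a_13 = 14/280 = 0.05, a_23 = 112/280 = 0.40, a_33 = 28/280 = 0.10, a_43 = 70/280 = 0.25
  a_14 = 33/220 = 0.15, a_24 = 66/220 = 0.30, a_34 = 99/220 = 0.45, a_44 = 0/220 = 0.00
I − A =
  [   0.95     0.00    -0.05    -0.15]
  [  -0.40     1.00    -0.40    -0.30]
  [  -0.30    -0.35     0.90    -0.45]
  [  -0.15    -0.25    -0.25     1.00]
Compute the cofactors C_ij = (−1)^(i+j)·(3×3 minor ij) of I−A; the adjugate is their transpose:
adj(I−A) = Cᵀ =
  [ 0.50875   0.07000   0.09875   0.14175]
  [ 0.52500   0.69825   0.47950   0.50400]
  [ 0.54575   0.44275   0.84125   0.59325]
  [ 0.34400   0.29575   0.34500   0.70000]
det(I−A) = Σ_j (I−A)_1j·C_1j = (0.95)(0.50875) + (0.00)(0.52500) + (-0.05)(0.54575) + (-0.15)(0.34400) = 0.404425
(I − A)⁻¹ = adj(I−A) / det(I−A) ≈
  [   1.2580     0.1731     0.2442     0.3505]
  [   1.2981     1.7265     1.1856     1.2462]
  [   1.3494     1.0948     2.0801     1.4669]
  [   0.8506     0.7313     0.8531     1.7309]
x = (I − A)⁻¹ d = adj(I−A)·d / det(I−A), with det(I−A) = 0.404425:
  x_1 = (0.50875·550 + 0.07000·1100 + 0.09875·975 + 0.14175·375) / 0.404425 = 506.25 / 0.404425 ≈ 1251.8
  x_2 = (0.52500·550 + 0.69825·1100 + 0.47950·975 + 0.50400·375) / 0.404425 = 1713.3375 / 0.404425 ≈ 4236.5
  x_3 = (0.54575·550 + 0.44275·1100 + 0.84125·975 + 0.59325·375) / 0.404425 = 1829.875 / 0.404425 ≈ 4524.6
  x_4 = (0.34400·550 + 0.29575·1100 + 0.34500·975 + 0.70000·375) / 0.404425 = 1113.40 / 0.404425 ≈ 2753.0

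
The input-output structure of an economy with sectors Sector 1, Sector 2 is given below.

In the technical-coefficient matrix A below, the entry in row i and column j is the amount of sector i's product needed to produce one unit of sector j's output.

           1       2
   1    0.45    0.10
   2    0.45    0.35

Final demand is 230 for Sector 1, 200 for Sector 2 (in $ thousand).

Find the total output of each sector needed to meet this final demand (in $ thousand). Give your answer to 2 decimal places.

x_1 = 542.40, x_2 = 683.20

I − A =
  [   0.55    -0.10]
  [  -0.45     0.65]
det(I−A) = (0.55)(0.65) − (-0.10)(-0.45) = 0.3125
adj(I−A) = [[0.65, 0.10], [0.45, 0.55]]
(I − A)⁻¹ = adj(I−A) / det(I−A) ≈
  [   2.0800     0.3200]
  [   1.4400     1.7600]
x = (I − A)⁻¹ d = adj(I−A)·d / det(I−A), with det(I−A) = 0.3125:
  x_1 = (0.65·230 + 0.10·200) / 0.3125 = 169.50 / 0.3125 = 542.40
  x_2 = (0.45·230 + 0.55·200) / 0.3125 = 213.50 / 0.3125 = 683.20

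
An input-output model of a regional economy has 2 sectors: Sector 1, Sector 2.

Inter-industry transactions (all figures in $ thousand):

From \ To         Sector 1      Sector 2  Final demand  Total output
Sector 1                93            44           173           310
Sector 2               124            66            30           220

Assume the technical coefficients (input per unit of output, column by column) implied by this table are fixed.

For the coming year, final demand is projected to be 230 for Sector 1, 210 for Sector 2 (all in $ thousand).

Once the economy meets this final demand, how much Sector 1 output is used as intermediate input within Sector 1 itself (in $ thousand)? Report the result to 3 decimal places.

Technical coefficients a_ij = z_ij / X_j:
  a_11 = 93/310 = 0.30, a_21 = 124/310 = 0.40
  a_12 = 44/220 = 0.20, a_22 = 66/220 = 0.30
I − A =
  [   0.70    -0.20]
  [  -0.40     0.70]
det(I−A) = (0.70)(0.70) − (-0.20)(-0.40) = 0.4100
adj(I−A) = [[0.70, 0.20], [0.40, 0.70]]
(I − A)⁻¹ = adj(I−A) / det(I−A) ≈
  [   1.7073     0.4878]
  [   0.9756     1.7073]
First solve x = (I − A)⁻¹ d = adj(I−A)·d / det(I−A); in particular x_1 = (0.70·230 + 0.20·210) / 0.4100 = 203.00 / 0.4100 ≈ 495.12195.
Intermediate flow from 1 to 1: z_11 = a_11 · x_1 = 0.30 × 203.00 / 0.4100 = 60.90 / 0.4100 ≈ 148.537.

z_11 = 148.537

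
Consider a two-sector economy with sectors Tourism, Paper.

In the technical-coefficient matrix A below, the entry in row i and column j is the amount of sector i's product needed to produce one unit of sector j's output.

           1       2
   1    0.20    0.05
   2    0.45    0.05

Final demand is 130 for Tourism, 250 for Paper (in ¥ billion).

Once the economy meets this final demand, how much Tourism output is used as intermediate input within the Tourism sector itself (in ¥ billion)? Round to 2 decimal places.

z_11 = 36.88

I − A =
  [   0.80    -0.05]
  [  -0.45     0.95]
det(I−A) = (0.80)(0.95) − (-0.05)(-0.45) = 0.7375
adj(I−A) = [[0.95, 0.05], [0.45, 0.80]]
(I − A)⁻¹ = adj(I−A) / det(I−A) ≈
  [   1.2881     0.0678]
  [   0.6102     1.0847]
First solve x = (I − A)⁻¹ d = adj(I−A)·d / det(I−A); in particular x_1 = (0.95·130 + 0.05·250) / 0.7375 = 136.00 / 0.7375 ≈ 184.4068.
Intermediate flow from 1 to 1: z_11 = a_11 · x_1 = 0.20 × 136.00 / 0.7375 = 27.20 / 0.7375 ≈ 36.88.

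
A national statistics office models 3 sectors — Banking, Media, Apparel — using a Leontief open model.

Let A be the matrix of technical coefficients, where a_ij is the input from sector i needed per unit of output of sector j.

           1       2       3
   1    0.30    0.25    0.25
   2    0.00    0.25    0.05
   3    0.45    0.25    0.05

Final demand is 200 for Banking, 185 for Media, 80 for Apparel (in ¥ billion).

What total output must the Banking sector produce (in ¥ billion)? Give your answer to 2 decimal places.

I − A =
  [   0.70    -0.25    -0.25]
  [   0.00     0.75    -0.05]
  [  -0.45    -0.25     0.95]
Cofactors of I−A, C_ij = (−1)^(i+j)·(minor ij) (rows/columns in the sector order above):
  C_11 = (0.75)(0.95) − (-0.05)(-0.25) = 0.7000
  C_12 = −[(0.00)(0.95) − (-0.05)(-0.45)] = 0.0225
  C_13 = (0.00)(-0.25) − (0.75)(-0.45) = 0.3375
  C_21 = −[(-0.25)(0.95) − (-0.25)(-0.25)] = 0.3000
  C_22 = (0.70)(0.95) − (-0.25)(-0.45) = 0.5525
  C_23 = −[(0.70)(-0.25) − (-0.25)(-0.45)] = 0.2875
  C_31 = (-0.25)(-0.05) − (-0.25)(0.75) = 0.2000
  C_32 = −[(0.70)(-0.05) − (-0.25)(0.00)] = 0.0350
  C_33 = (0.70)(0.75) − (-0.25)(0.00) = 0.5250
det(I−A) = Σ_j (I−A)_1j·C_1j = (0.70)(0.7000) + (-0.25)(0.0225) + (-0.25)(0.3375) = 0.4000
adj(I−A) = Cᵀ =
  [ 0.7000   0.3000   0.2000]
  [ 0.0225   0.5525   0.0350]
  [ 0.3375   0.2875   0.5250]
(I − A)⁻¹ = adj(I−A) / det(I−A) ≈
  [   1.7500     0.7500     0.5000]
  [   0.0563     1.3813     0.0875]
  [   0.8438     0.7188     1.3125]
x = (I − A)⁻¹ d = adj(I−A)·d / det(I−A), with det(I−A) = 0.4000:
  x_1 = (0.7000·200 + 0.3000·185 + 0.2000·80) / 0.4000 = 211.50 / 0.4000 = 528.75
  x_2 = (0.0225·200 + 0.5525·185 + 0.0350·80) / 0.4000 = 109.5125 / 0.4000 ≈ 273.78
  x_3 = (0.3375·200 + 0.2875·185 + 0.5250·80) / 0.4000 = 162.6875 / 0.4000 ≈ 406.72

x_1 = 528.75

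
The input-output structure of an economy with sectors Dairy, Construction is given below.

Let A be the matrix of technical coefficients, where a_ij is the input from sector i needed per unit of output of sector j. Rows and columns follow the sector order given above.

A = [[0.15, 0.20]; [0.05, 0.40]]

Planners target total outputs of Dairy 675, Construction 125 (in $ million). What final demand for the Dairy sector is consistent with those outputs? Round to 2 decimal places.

I − A =
  [   0.85    -0.20]
  [  -0.05     0.60]
d = (I − A) x:
  d_1 = (+0.85)·675 + (-0.20)·125 = 548.75
  d_2 = (-0.05)·675 + (+0.60)·125 = 41.25

d_1 = 548.75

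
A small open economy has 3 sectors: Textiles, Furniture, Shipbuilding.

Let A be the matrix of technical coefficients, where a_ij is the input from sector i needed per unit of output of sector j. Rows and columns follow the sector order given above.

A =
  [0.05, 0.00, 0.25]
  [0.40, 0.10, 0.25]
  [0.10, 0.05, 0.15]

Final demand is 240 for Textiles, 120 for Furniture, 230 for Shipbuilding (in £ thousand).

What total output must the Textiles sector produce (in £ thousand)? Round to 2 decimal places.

x_1 = 340.21

I − A =
  [   0.95     0.00    -0.25]
  [  -0.40     0.90    -0.25]
  [  -0.10    -0.05     0.85]
Cofactors of I−A, C_ij = (−1)^(i+j)·(minor ij) (rows/columns in the sector order above):
  C_11 = (0.90)(0.85) − (-0.25)(-0.05) = 0.7525
  C_12 = −[(-0.40)(0.85) − (-0.25)(-0.10)] = 0.3650
  C_13 = (-0.40)(-0.05) − (0.90)(-0.10) = 0.1100
  C_21 = −[(0.00)(0.85) − (-0.25)(-0.05)] = 0.0125
  C_22 = (0.95)(0.85) − (-0.25)(-0.10) = 0.7825
  C_23 = −[(0.95)(-0.05) − (0.00)(-0.10)] = 0.0475
  C_31 = (0.00)(-0.25) − (-0.25)(0.90) = 0.2250
  C_32 = −[(0.95)(-0.25) − (-0.25)(-0.40)] = 0.3375
  C_33 = (0.95)(0.90) − (0.00)(-0.40) = 0.8550
det(I−A) = Σ_j (I−A)_1j·C_1j = (0.95)(0.7525) + (0.00)(0.3650) + (-0.25)(0.1100) = 0.687375
adj(I−A) = Cᵀ =
  [ 0.7525   0.0125   0.2250]
  [ 0.3650   0.7825   0.3375]
  [ 0.1100   0.0475   0.8550]
(I − A)⁻¹ = adj(I−A) / det(I−A) ≈
  [   1.0947     0.0182     0.3273]
  [   0.5310     1.1384     0.4910]
  [   0.1600     0.0691     1.2439]
x = (I − A)⁻¹ d = adj(I−A)·d / det(I−A), with det(I−A) = 0.687375:
  x_1 = (0.7525·240 + 0.0125·120 + 0.2250·230) / 0.687375 = 233.85 / 0.687375 ≈ 340.21
  x_2 = (0.3650·240 + 0.7825·120 + 0.3375·230) / 0.687375 = 259.125 / 0.687375 ≈ 376.98
  x_3 = (0.1100·240 + 0.0475·120 + 0.8550·230) / 0.687375 = 228.75 / 0.687375 ≈ 332.79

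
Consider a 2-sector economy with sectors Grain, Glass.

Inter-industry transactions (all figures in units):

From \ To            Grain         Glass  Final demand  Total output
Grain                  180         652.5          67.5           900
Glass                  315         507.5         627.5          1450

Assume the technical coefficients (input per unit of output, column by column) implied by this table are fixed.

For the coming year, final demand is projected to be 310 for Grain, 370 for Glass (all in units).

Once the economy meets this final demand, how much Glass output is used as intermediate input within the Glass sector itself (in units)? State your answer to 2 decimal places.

z_22 = 390.55

Technical coefficients a_ij = z_ij / X_j:
  a_11 = 180/900 = 0.20, a_21 = 315/900 = 0.35
  a_12 = 652.5/1450 = 0.45, a_22 = 507.5/1450 = 0.35
I − A =
  [   0.80    -0.45]
  [  -0.35     0.65]
det(I−A) = (0.80)(0.65) − (-0.45)(-0.35) = 0.3625
adj(I−A) = [[0.65, 0.45], [0.35, 0.80]]
(I − A)⁻¹ = adj(I−A) / det(I−A) ≈
  [   1.7931     1.2414]
  [   0.9655     2.2069]
First solve x = (I − A)⁻¹ d = adj(I−A)·d / det(I−A); in particular x_2 = (0.35·310 + 0.80·370) / 0.3625 = 404.50 / 0.3625 ≈ 1115.8621.
Intermediate flow from 2 to 2: z_22 = a_22 · x_2 = 0.35 × 404.50 / 0.3625 = 141.575 / 0.3625 ≈ 390.55.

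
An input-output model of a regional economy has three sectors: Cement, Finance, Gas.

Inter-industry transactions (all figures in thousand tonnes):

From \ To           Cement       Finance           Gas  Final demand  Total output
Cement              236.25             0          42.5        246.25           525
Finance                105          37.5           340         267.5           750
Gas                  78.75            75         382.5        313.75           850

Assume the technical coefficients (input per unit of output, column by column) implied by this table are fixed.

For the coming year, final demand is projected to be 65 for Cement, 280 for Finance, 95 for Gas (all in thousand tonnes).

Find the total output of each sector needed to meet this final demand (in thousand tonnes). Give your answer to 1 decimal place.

Technical coefficients a_ij = z_ij / X_j:
  a_11 = 236.25/525 = 0.45, a_21 = 105/525 = 0.20, a_31 = 78.75/525 = 0.15
  a_12 = 0/750 = 0.00, a_22 = 37.5/750 = 0.05, a_32 = 75/750 = 0.10
  a_13 = 42.5/850 = 0.05, a_23 = 340/850 = 0.40, a_33 = 382.5/850 = 0.45
I − A =
  [   0.55     0.00    -0.05]
  [  -0.20     0.95    -0.40]
  [  -0.15    -0.10     0.55]
Cofactors of I−A, C_ij = (−1)^(i+j)·(minor ij) (rows/columns in the sector order above):
  C_11 = (0.95)(0.55) − (-0.40)(-0.10) = 0.4825
  C_12 = −[(-0.20)(0.55) − (-0.40)(-0.15)] = 0.1700
  C_13 = (-0.20)(-0.10) − (0.95)(-0.15) = 0.1625
  C_21 = −[(0.00)(0.55) − (-0.05)(-0.10)] = 0.0050
  C_22 = (0.55)(0.55) − (-0.05)(-0.15) = 0.2950
  C_23 = −[(0.55)(-0.10) − (0.00)(-0.15)] = 0.0550
  C_31 = (0.00)(-0.40) − (-0.05)(0.95) = 0.0475
  C_32 = −[(0.55)(-0.40) − (-0.05)(-0.20)] = 0.2300
  C_33 = (0.55)(0.95) − (0.00)(-0.20) = 0.5225
det(I−A) = Σ_j (I−A)_1j·C_1j = (0.55)(0.4825) + (0.00)(0.1700) + (-0.05)(0.1625) = 0.25725
adj(I−A) = Cᵀ =
  [ 0.4825   0.0050   0.0475]
  [ 0.1700   0.2950   0.2300]
  [ 0.1625   0.0550   0.5225]
(I − A)⁻¹ = adj(I−A) / det(I−A) ≈
  [   1.8756     0.0194     0.1846]
  [   0.6608     1.1467     0.8941]
  [   0.6317     0.2138     2.0311]
x = (I − A)⁻¹ d = adj(I−A)·d / det(I−A), with det(I−A) = 0.25725:
  x_1 = (0.4825·65 + 0.0050·280 + 0.0475·95) / 0.25725 = 37.275 / 0.25725 ≈ 144.9
  x_2 = (0.1700·65 + 0.2950·280 + 0.2300·95) / 0.25725 = 115.50 / 0.25725 ≈ 449.0
  x_3 = (0.1625·65 + 0.0550·280 + 0.5225·95) / 0.25725 = 75.60 / 0.25725 ≈ 293.9

x_1 = 144.9, x_2 = 449.0, x_3 = 293.9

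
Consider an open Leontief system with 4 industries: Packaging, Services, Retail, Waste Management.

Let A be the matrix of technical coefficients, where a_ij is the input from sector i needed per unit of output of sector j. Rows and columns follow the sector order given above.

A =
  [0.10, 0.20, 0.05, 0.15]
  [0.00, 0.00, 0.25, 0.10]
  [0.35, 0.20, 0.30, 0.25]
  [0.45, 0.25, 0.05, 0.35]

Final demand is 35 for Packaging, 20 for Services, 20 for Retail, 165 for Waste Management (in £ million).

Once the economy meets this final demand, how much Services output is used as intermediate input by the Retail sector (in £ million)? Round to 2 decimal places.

z_23 = 77.02

I − A =
  [   0.90    -0.20    -0.05    -0.15]
  [   0.00     1.00    -0.25    -0.10]
  [  -0.35    -0.20     0.70    -0.25]
  [  -0.45    -0.25    -0.05     0.65]
Compute the cofactors C_ij = (−1)^(i+j)·(3×3 minor ij) of I−A; the adjugate is their transpose:
adj(I−A) = Cᵀ =
  [ 0.375875   0.125875   0.081625   0.137500]
  [ 0.118250   0.331375   0.136125   0.130625]
  [ 0.340250   0.240875   0.486000   0.302500]
  [ 0.331875   0.233125   0.146250   0.550000]
det(I−A) = Σ_j (I−A)_1j·C_1j = (0.90)(0.375875) + (-0.20)(0.118250) + (-0.05)(0.340250) + (-0.15)(0.331875) = 0.24784375
(I − A)⁻¹ = adj(I−A) / det(I−A) ≈
  [   1.5166     0.5079     0.3293     0.5548]
  [   0.4771     1.3370     0.5492     0.5270]
  [   1.3728     0.9719     1.9609     1.2205]
  [   1.3390     0.9406     0.5901     2.2191]
First solve x = (I − A)⁻¹ d = adj(I−A)·d / det(I−A); in particular x_3 = (0.340250·35 + 0.240875·20 + 0.486000·20 + 0.302500·165) / 0.24784375 = 76.35875 / 0.24784375 ≈ 308.0923.
Intermediate flow from 2 to 3: z_23 = a_23 · x_3 = 0.25 × 76.35875 / 0.24784375 = 19.0896875 / 0.24784375 ≈ 77.02.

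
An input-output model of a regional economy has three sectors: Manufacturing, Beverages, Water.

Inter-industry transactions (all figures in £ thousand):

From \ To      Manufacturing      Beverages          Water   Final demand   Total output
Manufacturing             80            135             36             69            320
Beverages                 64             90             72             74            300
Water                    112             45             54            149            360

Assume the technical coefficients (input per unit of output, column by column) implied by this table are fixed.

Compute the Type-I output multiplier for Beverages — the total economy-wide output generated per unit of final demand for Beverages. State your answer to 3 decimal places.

Technical coefficients a_ij = z_ij / X_j:
  a_MM = 80/320 = 0.25, a_BM = 64/320 = 0.20, a_WM = 112/320 = 0.35
  a_MB = 135/300 = 0.45, a_BB = 90/300 = 0.30, a_WB = 45/300 = 0.15
  a_MW = 36/360 = 0.10, a_BW = 72/360 = 0.20, a_WW = 54/360 = 0.15
I − A =
  [   0.75    -0.45    -0.10]
  [  -0.20     0.70    -0.20]
  [  -0.35    -0.15     0.85]
Cofactors of I−A, C_ij = (−1)^(i+j)·(minor ij) (rows/columns in the sector order above):
  C_11 = (0.70)(0.85) − (-0.20)(-0.15) = 0.5650
  C_12 = −[(-0.20)(0.85) − (-0.20)(-0.35)] = 0.2400
  C_13 = (-0.20)(-0.15) − (0.70)(-0.35) = 0.2750
  C_21 = −[(-0.45)(0.85) − (-0.10)(-0.15)] = 0.3975
  C_22 = (0.75)(0.85) − (-0.10)(-0.35) = 0.6025
  C_23 = −[(0.75)(-0.15) − (-0.45)(-0.35)] = 0.2700
  C_31 = (-0.45)(-0.20) − (-0.10)(0.70) = 0.1600
  C_32 = −[(0.75)(-0.20) − (-0.10)(-0.20)] = 0.1700
  C_33 = (0.75)(0.70) − (-0.45)(-0.20) = 0.4350
det(I−A) = Σ_j (I−A)_1j·C_1j = (0.75)(0.5650) + (-0.45)(0.2400) + (-0.10)(0.2750) = 0.28825
adj(I−A) = Cᵀ =
  [ 0.5650   0.3975   0.1600]
  [ 0.2400   0.6025   0.1700]
  [ 0.2750   0.2700   0.4350]
(I − A)⁻¹ = adj(I−A) / det(I−A) ≈
  [   1.9601     1.3790     0.5551]
  [   0.8326     2.0902     0.5898]
  [   0.9540     0.9367     1.5091]
The output multiplier for sector j is the column-j sum of the Leontief inverse (I − A)⁻¹ = adj(I−A) / det(I−A).
Column B of adj(I−A): (0.3975, 0.6025, 0.2700); det(I−A) = 0.28825.
m_B = (0.3975 + 0.6025 + 0.2700) / 0.28825 = 1.27 / 0.28825 ≈ 4.406.

m_B = 4.406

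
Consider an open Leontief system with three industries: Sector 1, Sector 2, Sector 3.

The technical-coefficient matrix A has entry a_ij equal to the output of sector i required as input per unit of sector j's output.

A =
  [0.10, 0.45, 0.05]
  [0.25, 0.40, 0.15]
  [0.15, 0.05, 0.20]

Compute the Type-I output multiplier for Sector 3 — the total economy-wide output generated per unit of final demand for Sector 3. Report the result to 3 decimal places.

I − A =
  [   0.90    -0.45    -0.05]
  [  -0.25     0.60    -0.15]
  [  -0.15    -0.05     0.80]
Cofactors of I−A, C_ij = (−1)^(i+j)·(minor ij) (rows/columns in the sector order above):
  C_11 = (0.60)(0.80) − (-0.15)(-0.05) = 0.4725
  C_12 = −[(-0.25)(0.80) − (-0.15)(-0.15)] = 0.2225
  C_13 = (-0.25)(-0.05) − (0.60)(-0.15) = 0.1025
  C_21 = −[(-0.45)(0.80) − (-0.05)(-0.05)] = 0.3625
  C_22 = (0.90)(0.80) − (-0.05)(-0.15) = 0.7125
  C_23 = −[(0.90)(-0.05) − (-0.45)(-0.15)] = 0.1125
  C_31 = (-0.45)(-0.15) − (-0.05)(0.60) = 0.0975
  C_32 = −[(0.90)(-0.15) − (-0.05)(-0.25)] = 0.1475
  C_33 = (0.90)(0.60) − (-0.45)(-0.25) = 0.4275
det(I−A) = Σ_j (I−A)_1j·C_1j = (0.90)(0.4725) + (-0.45)(0.2225) + (-0.05)(0.1025) = 0.3200
adj(I−A) = Cᵀ =
  [ 0.4725   0.3625   0.0975]
  [ 0.2225   0.7125   0.1475]
  [ 0.1025   0.1125   0.4275]
(I − A)⁻¹ = adj(I−A) / det(I−A) ≈
  [   1.4766     1.1328     0.3047]
  [   0.6953     2.2266     0.4609]
  [   0.3203     0.3516     1.3359]
The output multiplier for sector j is the column-j sum of the Leontief inverse (I − A)⁻¹ = adj(I−A) / det(I−A).
Column 3 of adj(I−A): (0.0975, 0.1475, 0.4275); det(I−A) = 0.3200.
m_3 = (0.0975 + 0.1475 + 0.4275) / 0.3200 = 0.6725 / 0.3200 ≈ 2.102.

m_3 = 2.102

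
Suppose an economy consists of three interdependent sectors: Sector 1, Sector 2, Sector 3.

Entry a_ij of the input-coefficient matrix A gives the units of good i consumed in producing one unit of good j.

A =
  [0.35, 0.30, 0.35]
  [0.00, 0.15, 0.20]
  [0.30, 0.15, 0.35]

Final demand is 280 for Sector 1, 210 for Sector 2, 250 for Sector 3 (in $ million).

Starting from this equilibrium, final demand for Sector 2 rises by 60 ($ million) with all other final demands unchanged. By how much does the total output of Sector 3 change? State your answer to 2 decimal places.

I − A =
  [   0.65    -0.30    -0.35]
  [   0.00     0.85    -0.20]
  [  -0.30    -0.15     0.65]
Cofactors of I−A, C_ij = (−1)^(i+j)·(minor ij) (rows/columns in the sector order above):
  C_11 = (0.85)(0.65) − (-0.20)(-0.15) = 0.5225
  C_12 = −[(0.00)(0.65) − (-0.20)(-0.30)] = 0.0600
  C_13 = (0.00)(-0.15) − (0.85)(-0.30) = 0.2550
  C_21 = −[(-0.30)(0.65) − (-0.35)(-0.15)] = 0.2475
  C_22 = (0.65)(0.65) − (-0.35)(-0.30) = 0.3175
  C_23 = −[(0.65)(-0.15) − (-0.30)(-0.30)] = 0.1875
  C_31 = (-0.30)(-0.20) − (-0.35)(0.85) = 0.3575
  C_32 = −[(0.65)(-0.20) − (-0.35)(0.00)] = 0.1300
  C_33 = (0.65)(0.85) − (-0.30)(0.00) = 0.5525
det(I−A) = Σ_j (I−A)_1j·C_1j = (0.65)(0.5225) + (-0.30)(0.0600) + (-0.35)(0.2550) = 0.232375
adj(I−A) = Cᵀ =
  [ 0.5225   0.2475   0.3575]
  [ 0.0600   0.3175   0.1300]
  [ 0.2550   0.1875   0.5525]
(I − A)⁻¹ = adj(I−A) / det(I−A) ≈
  [   2.2485     1.0651     1.5385]
  [   0.2582     1.3663     0.5594]
  [   1.0974     0.8069     2.3776]
Δx = (I − A)⁻¹ Δd with Δd having +60 in the Sector 2 component and 0 elsewhere.
So Δx_3 = L_32 · (+60), where L_32 = adj(I−A)_32 / det(I−A) = 0.1875 / 0.232375.
Δx_3 = 0.1875 × (+60) / 0.232375 = 11.25 / 0.232375 ≈ 48.41.

Δx_3 = 48.41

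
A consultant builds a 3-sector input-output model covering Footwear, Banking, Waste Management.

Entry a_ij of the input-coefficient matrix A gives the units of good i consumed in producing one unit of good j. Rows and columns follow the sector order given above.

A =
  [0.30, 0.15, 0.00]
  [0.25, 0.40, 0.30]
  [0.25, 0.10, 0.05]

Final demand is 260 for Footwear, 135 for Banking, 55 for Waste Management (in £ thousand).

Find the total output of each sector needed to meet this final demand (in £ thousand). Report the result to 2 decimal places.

x_1 = 489.58, x_2 = 551.38, x_3 = 244.77

I − A =
  [   0.70    -0.15     0.00]
  [  -0.25     0.60    -0.30]
  [  -0.25    -0.10     0.95]
Cofactors of I−A, C_ij = (−1)^(i+j)·(minor ij) (rows/columns in the sector order above):
  C_11 = (0.60)(0.95) − (-0.30)(-0.10) = 0.5400
  C_12 = −[(-0.25)(0.95) − (-0.30)(-0.25)] = 0.3125
  C_13 = (-0.25)(-0.10) − (0.60)(-0.25) = 0.1750
  C_21 = −[(-0.15)(0.95) − (0.00)(-0.10)] = 0.1425
  C_22 = (0.70)(0.95) − (0.00)(-0.25) = 0.6650
  C_23 = −[(0.70)(-0.10) − (-0.15)(-0.25)] = 0.1075
  C_31 = (-0.15)(-0.30) − (0.00)(0.60) = 0.0450
  C_32 = −[(0.70)(-0.30) − (0.00)(-0.25)] = 0.2100
  C_33 = (0.70)(0.60) − (-0.15)(-0.25) = 0.3825
det(I−A) = Σ_j (I−A)_1j·C_1j = (0.70)(0.5400) + (-0.15)(0.3125) + (0.00)(0.1750) = 0.331125
adj(I−A) = Cᵀ =
  [ 0.5400   0.1425   0.0450]
  [ 0.3125   0.6650   0.2100]
  [ 0.1750   0.1075   0.3825]
(I − A)⁻¹ = adj(I−A) / det(I−A) ≈
  [   1.6308     0.4304     0.1359]
  [   0.9438     2.0083     0.6342]
  [   0.5285     0.3247     1.1552]
x = (I − A)⁻¹ d = adj(I−A)·d / det(I−A), with det(I−A) = 0.331125:
  x_1 = (0.5400·260 + 0.1425·135 + 0.0450·55) / 0.331125 = 162.1125 / 0.331125 ≈ 489.58
  x_2 = (0.3125·260 + 0.6650·135 + 0.2100·55) / 0.331125 = 182.575 / 0.331125 ≈ 551.38
  x_3 = (0.1750·260 + 0.1075·135 + 0.3825·55) / 0.331125 = 81.05 / 0.331125 ≈ 244.77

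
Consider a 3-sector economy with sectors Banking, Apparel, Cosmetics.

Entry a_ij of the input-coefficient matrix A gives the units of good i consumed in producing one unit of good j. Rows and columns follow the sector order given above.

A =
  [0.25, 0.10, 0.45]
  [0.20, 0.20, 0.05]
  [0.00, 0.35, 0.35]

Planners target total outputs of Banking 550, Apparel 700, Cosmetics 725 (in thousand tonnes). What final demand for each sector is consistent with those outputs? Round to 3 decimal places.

d_1 = 16.250, d_2 = 413.750, d_3 = 226.250

I − A =
  [   0.75    -0.10    -0.45]
  [  -0.20     0.80    -0.05]
  [   0.00    -0.35     0.65]
d = (I − A) x:
  d_1 = (+0.75)·550 + (-0.10)·700 + (-0.45)·725 = 16.250
  d_2 = (-0.20)·550 + (+0.80)·700 + (-0.05)·725 = 413.750
  d_3 = (+0.00)·550 + (-0.35)·700 + (+0.65)·725 = 226.250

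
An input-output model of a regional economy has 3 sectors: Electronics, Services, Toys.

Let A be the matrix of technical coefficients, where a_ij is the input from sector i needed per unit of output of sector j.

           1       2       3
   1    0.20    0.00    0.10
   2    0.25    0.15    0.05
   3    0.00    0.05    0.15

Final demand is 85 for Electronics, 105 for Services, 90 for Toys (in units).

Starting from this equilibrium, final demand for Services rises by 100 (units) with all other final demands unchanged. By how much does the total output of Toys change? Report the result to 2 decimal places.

Δx_3 = 6.96

I − A =
  [   0.80     0.00    -0.10]
  [  -0.25     0.85    -0.05]
  [   0.00    -0.05     0.85]
Cofactors of I−A, C_ij = (−1)^(i+j)·(minor ij) (rows/columns in the sector order above):
  C_11 = (0.85)(0.85) − (-0.05)(-0.05) = 0.7200
  C_12 = −[(-0.25)(0.85) − (-0.05)(0.00)] = 0.2125
  C_13 = (-0.25)(-0.05) − (0.85)(0.00) = 0.0125
  C_21 = −[(0.00)(0.85) − (-0.10)(-0.05)] = 0.0050
  C_22 = (0.80)(0.85) − (-0.10)(0.00) = 0.6800
  C_23 = −[(0.80)(-0.05) − (0.00)(0.00)] = 0.0400
  C_31 = (0.00)(-0.05) − (-0.10)(0.85) = 0.0850
  C_32 = −[(0.80)(-0.05) − (-0.10)(-0.25)] = 0.0650
  C_33 = (0.80)(0.85) − (0.00)(-0.25) = 0.6800
det(I−A) = Σ_j (I−A)_1j·C_1j = (0.80)(0.7200) + (0.00)(0.2125) + (-0.10)(0.0125) = 0.57475
adj(I−A) = Cᵀ =
  [ 0.7200   0.0050   0.0850]
  [ 0.2125   0.6800   0.0650]
  [ 0.0125   0.0400   0.6800]
(I − A)⁻¹ = adj(I−A) / det(I−A) ≈
  [   1.2527     0.0087     0.1479]
  [   0.3697     1.1831     0.1131]
  [   0.0217     0.0696     1.1831]
Δx = (I − A)⁻¹ Δd with Δd having +100 in the Services component and 0 elsewhere.
So Δx_3 = L_32 · (+100), where L_32 = adj(I−A)_32 / det(I−A) = 0.0400 / 0.57475.
Δx_3 = 0.0400 × (+100) / 0.57475 = 4.00 / 0.57475 ≈ 6.96.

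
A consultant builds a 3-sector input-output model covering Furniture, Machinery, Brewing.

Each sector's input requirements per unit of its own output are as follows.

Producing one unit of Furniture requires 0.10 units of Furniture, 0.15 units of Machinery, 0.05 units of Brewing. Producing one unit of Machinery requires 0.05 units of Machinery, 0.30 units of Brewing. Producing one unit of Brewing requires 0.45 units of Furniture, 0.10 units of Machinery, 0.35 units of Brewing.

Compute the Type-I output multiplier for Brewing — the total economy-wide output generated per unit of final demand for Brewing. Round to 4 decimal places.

m_3 = 2.9561

I − A =
  [   0.90     0.00    -0.45]
  [  -0.15     0.95    -0.10]
  [  -0.05    -0.30     0.65]
Cofactors of I−A, C_ij = (−1)^(i+j)·(minor ij) (rows/columns in the sector order above):
  C_11 = (0.95)(0.65) − (-0.10)(-0.30) = 0.5875
  C_12 = −[(-0.15)(0.65) − (-0.10)(-0.05)] = 0.1025
  C_13 = (-0.15)(-0.30) − (0.95)(-0.05) = 0.0925
  C_21 = −[(0.00)(0.65) − (-0.45)(-0.30)] = 0.1350
  C_22 = (0.90)(0.65) − (-0.45)(-0.05) = 0.5625
  C_23 = −[(0.90)(-0.30) − (0.00)(-0.05)] = 0.2700
  C_31 = (0.00)(-0.10) − (-0.45)(0.95) = 0.4275
  C_32 = −[(0.90)(-0.10) − (-0.45)(-0.15)] = 0.1575
  C_33 = (0.90)(0.95) − (0.00)(-0.15) = 0.8550
det(I−A) = Σ_j (I−A)_1j·C_1j = (0.90)(0.5875) + (0.00)(0.1025) + (-0.45)(0.0925) = 0.487125
adj(I−A) = Cᵀ =
  [ 0.5875   0.1350   0.4275]
  [ 0.1025   0.5625   0.1575]
  [ 0.0925   0.2700   0.8550]
(I − A)⁻¹ = adj(I−A) / det(I−A) ≈
  [   1.20606     0.27714     0.87760]
  [   0.21042     1.15473     0.32333]
  [   0.18989     0.55427     1.75520]
The output multiplier for sector j is the column-j sum of the Leontief inverse (I − A)⁻¹ = adj(I−A) / det(I−A).
Column 3 of adj(I−A): (0.4275, 0.1575, 0.8550); det(I−A) = 0.487125.
m_3 = (0.4275 + 0.1575 + 0.8550) / 0.487125 = 1.44 / 0.487125 ≈ 2.9561.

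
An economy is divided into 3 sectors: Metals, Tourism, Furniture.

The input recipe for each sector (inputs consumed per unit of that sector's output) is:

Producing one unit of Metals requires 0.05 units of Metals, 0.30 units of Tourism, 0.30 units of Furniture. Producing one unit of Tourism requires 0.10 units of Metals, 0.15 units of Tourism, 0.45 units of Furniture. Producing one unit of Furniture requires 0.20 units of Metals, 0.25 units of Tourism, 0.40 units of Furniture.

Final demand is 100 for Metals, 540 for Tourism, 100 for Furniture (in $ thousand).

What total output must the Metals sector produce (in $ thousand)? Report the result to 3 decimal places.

I − A =
  [   0.95    -0.10    -0.20]
  [  -0.30     0.85    -0.25]
  [  -0.30    -0.45     0.60]
Cofactors of I−A, C_ij = (−1)^(i+j)·(minor ij) (rows/columns in the sector order above):
  C_11 = (0.85)(0.60) − (-0.25)(-0.45) = 0.3975
  C_12 = −[(-0.30)(0.60) − (-0.25)(-0.30)] = 0.2550
  C_13 = (-0.30)(-0.45) − (0.85)(-0.30) = 0.3900
  C_21 = −[(-0.10)(0.60) − (-0.20)(-0.45)] = 0.1500
  C_22 = (0.95)(0.60) − (-0.20)(-0.30) = 0.5100
  C_23 = −[(0.95)(-0.45) − (-0.10)(-0.30)] = 0.4575
  C_31 = (-0.10)(-0.25) − (-0.20)(0.85) = 0.1950
  C_32 = −[(0.95)(-0.25) − (-0.20)(-0.30)] = 0.2975
  C_33 = (0.95)(0.85) − (-0.10)(-0.30) = 0.7775
det(I−A) = Σ_j (I−A)_1j·C_1j = (0.95)(0.3975) + (-0.10)(0.2550) + (-0.20)(0.3900) = 0.274125
adj(I−A) = Cᵀ =
  [ 0.3975   0.1500   0.1950]
  [ 0.2550   0.5100   0.2975]
  [ 0.3900   0.4575   0.7775]
(I − A)⁻¹ = adj(I−A) / det(I−A) ≈
  [   1.4501     0.5472     0.7114]
  [   0.9302     1.8605     1.0853]
  [   1.4227     1.6689     2.8363]
x = (I − A)⁻¹ d = adj(I−A)·d / det(I−A), with det(I−A) = 0.274125:
  x_1 = (0.3975·100 + 0.1500·540 + 0.1950·100) / 0.274125 = 140.25 / 0.274125 ≈ 511.628
  x_2 = (0.2550·100 + 0.5100·540 + 0.2975·100) / 0.274125 = 330.65 / 0.274125 ≈ 1206.202
  x_3 = (0.3900·100 + 0.4575·540 + 0.7775·100) / 0.274125 = 363.80 / 0.274125 ≈ 1327.132

x_1 = 511.628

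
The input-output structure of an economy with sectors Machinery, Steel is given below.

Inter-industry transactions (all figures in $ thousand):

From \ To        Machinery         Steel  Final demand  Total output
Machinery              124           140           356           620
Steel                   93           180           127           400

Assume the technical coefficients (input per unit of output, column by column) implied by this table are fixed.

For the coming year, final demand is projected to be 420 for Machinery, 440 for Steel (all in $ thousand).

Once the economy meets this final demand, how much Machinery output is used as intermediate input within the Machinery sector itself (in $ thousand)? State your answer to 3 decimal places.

Technical coefficients a_ij = z_ij / X_j:
  a_11 = 124/620 = 0.20, a_21 = 93/620 = 0.15
  a_12 = 140/400 = 0.35, a_22 = 180/400 = 0.45
I − A =
  [   0.80    -0.35]
  [  -0.15     0.55]
det(I−A) = (0.80)(0.55) − (-0.35)(-0.15) = 0.3875
adj(I−A) = [[0.55, 0.35], [0.15, 0.80]]
(I − A)⁻¹ = adj(I−A) / det(I−A) ≈
  [   1.4194     0.9032]
  [   0.3871     2.0645]
First solve x = (I − A)⁻¹ d = adj(I−A)·d / det(I−A); in particular x_1 = (0.55·420 + 0.35·440) / 0.3875 = 385.00 / 0.3875 ≈ 993.54839.
Intermediate flow from 1 to 1: z_11 = a_11 · x_1 = 0.20 × 385.00 / 0.3875 = 77.00 / 0.3875 ≈ 198.710.

z_11 = 198.710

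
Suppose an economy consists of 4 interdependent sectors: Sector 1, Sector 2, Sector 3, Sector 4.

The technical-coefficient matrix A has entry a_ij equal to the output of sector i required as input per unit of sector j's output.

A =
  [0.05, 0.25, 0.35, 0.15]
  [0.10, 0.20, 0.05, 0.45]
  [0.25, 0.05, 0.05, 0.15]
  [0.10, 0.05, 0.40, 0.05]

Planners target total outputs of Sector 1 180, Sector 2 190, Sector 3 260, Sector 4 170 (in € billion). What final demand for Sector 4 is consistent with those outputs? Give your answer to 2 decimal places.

d_4 = 30.00

I − A =
  [   0.95    -0.25    -0.35    -0.15]
  [  -0.10     0.80    -0.05    -0.45]
  [  -0.25    -0.05     0.95    -0.15]
  [  -0.10    -0.05    -0.40     0.95]
d = (I − A) x:
  d_1 = (+0.95)·180 + (-0.25)·190 + (-0.35)·260 + (-0.15)·170 = 7.00
  d_2 = (-0.10)·180 + (+0.80)·190 + (-0.05)·260 + (-0.45)·170 = 44.50
  d_3 = (-0.25)·180 + (-0.05)·190 + (+0.95)·260 + (-0.15)·170 = 167.00
  d_4 = (-0.10)·180 + (-0.05)·190 + (-0.40)·260 + (+0.95)·170 = 30.00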